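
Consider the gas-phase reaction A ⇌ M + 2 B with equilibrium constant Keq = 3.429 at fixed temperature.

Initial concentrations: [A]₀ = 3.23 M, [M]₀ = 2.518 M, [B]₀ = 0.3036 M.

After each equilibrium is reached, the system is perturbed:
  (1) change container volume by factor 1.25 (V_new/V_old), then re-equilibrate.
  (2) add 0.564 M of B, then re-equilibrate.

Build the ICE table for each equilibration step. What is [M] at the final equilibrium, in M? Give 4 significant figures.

Q₀ = 0.07185 vs Keq = 3.429 ⇒ Q<K, forward
Step 1:
                   A          M          B
  I             3.23      2.518     0.3036
  C          -0.6761     0.6761      1.352
  E            2.554      3.194      1.656
  solve Keq expr → x = 0.6761; check Q = 3.429
Then change container volume by factor 1.25 (V_new/V_old).
Step 2:
                   A          M          B
  I            2.043      2.555      1.325
  C           -0.122      0.122      0.244
  E            1.921      2.677      1.569
  solve Keq expr → x = 0.122; check Q = 3.429
Then add 0.564 M of B.
Step 3:
                   A          M          B
  I            1.921      2.677      2.133
  C            0.207     -0.207    -0.4139
  E            2.128       2.47      1.719
  solve Keq expr → x = -0.207; check Q = 3.429

[M]_eq = 2.47 M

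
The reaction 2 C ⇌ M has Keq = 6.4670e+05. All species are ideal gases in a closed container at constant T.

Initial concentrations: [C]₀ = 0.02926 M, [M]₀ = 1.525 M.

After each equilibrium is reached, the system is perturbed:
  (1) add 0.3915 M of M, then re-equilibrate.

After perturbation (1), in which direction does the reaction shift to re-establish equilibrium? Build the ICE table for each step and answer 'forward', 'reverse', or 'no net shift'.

Direction: reverse

Q₀ = 1781 vs Keq = 6.4670e+05 ⇒ Q<K, forward
Step 1:
                  C         M
  Initial   0.02926     1.525
  Change   -0.02772   0.01386
  Equil    0.001543     1.539
  solve Keq expr → x = 0.01386; check Q = 6.4670e+05
Then add 0.3915 M of M.
Step 2:
                  C         M
  Initial  0.001543      1.93
  Change  1.8507e-04 -9.2537e-05
  Equil    0.001728      1.93
  solve Keq expr → x = -9.2537e-05; check Q = 6.4670e+05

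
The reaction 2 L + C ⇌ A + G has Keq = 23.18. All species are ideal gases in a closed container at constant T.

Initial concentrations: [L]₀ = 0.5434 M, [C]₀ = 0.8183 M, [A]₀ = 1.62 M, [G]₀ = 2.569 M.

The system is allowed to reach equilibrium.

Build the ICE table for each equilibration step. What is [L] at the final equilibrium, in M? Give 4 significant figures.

Q₀ = 17.22 vs Keq = 23.18 ⇒ Q<K, forward
Step 1:
                  L         C         A         G
  init       0.5434    0.8183      1.62     2.569
  Δ        -0.05918  -0.02959   0.02959   0.02959
  eq         0.4842    0.7887      1.65     2.599
  solve Keq expr → x = 0.02959; check Q = 23.18

[L]_eq = 0.4842 M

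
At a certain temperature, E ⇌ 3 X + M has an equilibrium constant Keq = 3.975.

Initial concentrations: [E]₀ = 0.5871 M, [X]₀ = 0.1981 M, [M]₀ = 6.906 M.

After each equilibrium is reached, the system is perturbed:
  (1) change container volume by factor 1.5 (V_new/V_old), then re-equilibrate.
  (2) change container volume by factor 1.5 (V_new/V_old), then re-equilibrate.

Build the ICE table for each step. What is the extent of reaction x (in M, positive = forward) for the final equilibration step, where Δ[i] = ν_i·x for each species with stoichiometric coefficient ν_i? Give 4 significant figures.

x = 0.04429 M

Q₀ = 0.09145 vs Keq = 3.975 ⇒ Q<K, forward
Step 1:
                  E         X         M
  init       0.5871    0.1981     6.906
  Δ         -0.1439    0.4318    0.1439
  eq         0.4432    0.6299      7.05
  solve Keq expr → x = 0.1439; check Q = 3.975
Then change container volume by factor 1.5 (V_new/V_old).
Step 2:
                  E         X         M
  init       0.2955    0.4199       4.7
  Δ        -0.05523    0.1657   0.05523
  eq         0.2402    0.5856     4.755
  solve Keq expr → x = 0.05523; check Q = 3.975
Then change container volume by factor 1.5 (V_new/V_old).
Step 3:
                  E         X         M
  init       0.1601    0.3904      3.17
  Δ        -0.04429    0.1329   0.04429
  eq         0.1159    0.5233     3.214
  solve Keq expr → x = 0.04429; check Q = 3.975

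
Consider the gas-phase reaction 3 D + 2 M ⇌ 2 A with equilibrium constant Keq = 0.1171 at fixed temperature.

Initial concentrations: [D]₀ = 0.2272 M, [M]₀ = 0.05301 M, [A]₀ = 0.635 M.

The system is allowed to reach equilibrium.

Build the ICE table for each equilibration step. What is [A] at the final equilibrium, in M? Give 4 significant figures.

Q₀ = 1.2235e+04 vs Keq = 0.1171 ⇒ Q>K, reverse
Step 1:
                    D           M           A
  Initial      0.2272     0.05301       0.635
  Change       0.7085      0.4723     -0.4723
  Equil        0.9357      0.5253      0.1627
  solve Keq expr → x = -0.2362; check Q = 0.1171

[A]_eq = 0.1627 M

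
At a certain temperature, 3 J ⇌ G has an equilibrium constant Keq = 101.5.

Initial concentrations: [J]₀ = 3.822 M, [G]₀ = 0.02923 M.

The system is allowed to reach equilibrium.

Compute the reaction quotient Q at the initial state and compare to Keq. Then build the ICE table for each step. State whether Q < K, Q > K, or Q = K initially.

Q₀ = 5.2355e-04; Q < K (proceeds forward)

Q₀ = 5.2355e-04 vs Keq = 101.5 ⇒ Q<K, forward
Step 1:
                  J         G
  I           3.822   0.02923
  C          -3.593     1.198
  E          0.2295     1.227
  solve Keq expr → x = 1.198; check Q = 101.5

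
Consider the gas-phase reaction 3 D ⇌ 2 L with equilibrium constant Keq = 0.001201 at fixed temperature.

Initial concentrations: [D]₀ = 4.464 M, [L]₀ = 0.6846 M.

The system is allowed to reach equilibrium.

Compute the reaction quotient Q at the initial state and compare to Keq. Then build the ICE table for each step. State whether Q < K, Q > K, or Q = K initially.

Q₀ = 0.005269; Q > K (proceeds reverse)

Q₀ = 0.005269 vs Keq = 0.001201 ⇒ Q>K, reverse
Step 1:
                   D          L
  I            4.464     0.6846
  C           0.4591     -0.306
  E            4.923     0.3786
  solve Keq expr → x = -0.153; check Q = 0.001201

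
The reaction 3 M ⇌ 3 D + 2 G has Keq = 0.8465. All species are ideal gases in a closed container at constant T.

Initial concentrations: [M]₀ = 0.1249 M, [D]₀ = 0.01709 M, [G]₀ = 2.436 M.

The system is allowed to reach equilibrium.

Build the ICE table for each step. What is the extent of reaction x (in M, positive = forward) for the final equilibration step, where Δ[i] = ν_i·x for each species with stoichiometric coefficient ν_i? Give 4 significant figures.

x = 0.01049 M

Q₀ = 0.0152 vs Keq = 0.8465 ⇒ Q<K, forward
Step 1:
                    M           D           G
  Initial      0.1249     0.01709       2.436
  Change     -0.03146     0.03146     0.02097
  Equil       0.09344     0.04855       2.457
  solve Keq expr → x = 0.01049; check Q = 0.8465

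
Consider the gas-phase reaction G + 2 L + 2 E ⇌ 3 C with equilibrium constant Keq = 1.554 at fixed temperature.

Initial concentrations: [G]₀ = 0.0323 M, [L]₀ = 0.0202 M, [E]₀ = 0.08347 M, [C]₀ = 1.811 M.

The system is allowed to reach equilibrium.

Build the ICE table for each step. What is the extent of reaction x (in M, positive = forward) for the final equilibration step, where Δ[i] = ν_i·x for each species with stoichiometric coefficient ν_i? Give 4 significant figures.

Q₀ = 6.4683e+07 vs Keq = 1.554 ⇒ Q>K, reverse
Step 1:
                   G          L          E          C
  init        0.0323     0.0202    0.08347      1.811
  Δ           0.3833     0.7666     0.7666      -1.15
  eq          0.4156     0.7868     0.8501     0.6611
  solve Keq expr → x = -0.3833; check Q = 1.554

x = -0.3833 M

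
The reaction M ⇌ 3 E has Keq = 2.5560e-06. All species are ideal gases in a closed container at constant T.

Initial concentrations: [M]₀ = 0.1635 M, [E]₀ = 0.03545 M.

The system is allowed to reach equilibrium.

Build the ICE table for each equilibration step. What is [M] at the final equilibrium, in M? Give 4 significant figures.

[M]_eq = 0.1728 M

Q₀ = 2.7248e-04 vs Keq = 2.5560e-06 ⇒ Q>K, reverse
Step 1:
                  M         E
  I          0.1635   0.03545
  C        0.009278  -0.02783
  E          0.1728  0.007615
  solve Keq expr → x = -0.009278; check Q = 2.5560e-06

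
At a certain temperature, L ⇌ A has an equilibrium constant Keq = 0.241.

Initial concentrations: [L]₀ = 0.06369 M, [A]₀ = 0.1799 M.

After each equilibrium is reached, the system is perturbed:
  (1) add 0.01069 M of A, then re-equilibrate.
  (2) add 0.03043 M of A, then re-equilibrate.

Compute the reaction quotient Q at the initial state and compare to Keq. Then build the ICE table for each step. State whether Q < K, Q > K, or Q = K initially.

Q₀ = 2.825 vs Keq = 0.241 ⇒ Q>K, reverse
Step 1:
                  L         A
  I         0.06369    0.1799
  C          0.1326   -0.1326
  E          0.1963    0.0473
  solve Keq expr → x = -0.1326; check Q = 0.241
Then add 0.01069 M of A.
Step 2:
                  L         A
  I          0.1963   0.05799
  C        0.008614 -0.008614
  E          0.2049   0.04938
  solve Keq expr → x = -0.008614; check Q = 0.241
Then add 0.03043 M of A.
Step 3:
                  L         A
  I          0.2049   0.07981
  C         0.02452  -0.02452
  E          0.2294   0.05529
  solve Keq expr → x = -0.02452; check Q = 0.241

Q₀ = 2.825; Q > K (proceeds reverse)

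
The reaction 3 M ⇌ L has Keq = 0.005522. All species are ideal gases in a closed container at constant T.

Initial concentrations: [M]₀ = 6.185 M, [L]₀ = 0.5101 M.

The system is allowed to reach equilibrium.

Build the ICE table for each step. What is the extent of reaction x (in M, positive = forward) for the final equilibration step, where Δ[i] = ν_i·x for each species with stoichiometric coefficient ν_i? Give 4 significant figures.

Q₀ = 0.002156 vs Keq = 0.005522 ⇒ Q<K, forward
Step 1:
                   M          L
  I            6.185     0.5101
  C          -0.9063     0.3021
  E            5.279     0.8122
  solve Keq expr → x = 0.3021; check Q = 0.005522

x = 0.3021 M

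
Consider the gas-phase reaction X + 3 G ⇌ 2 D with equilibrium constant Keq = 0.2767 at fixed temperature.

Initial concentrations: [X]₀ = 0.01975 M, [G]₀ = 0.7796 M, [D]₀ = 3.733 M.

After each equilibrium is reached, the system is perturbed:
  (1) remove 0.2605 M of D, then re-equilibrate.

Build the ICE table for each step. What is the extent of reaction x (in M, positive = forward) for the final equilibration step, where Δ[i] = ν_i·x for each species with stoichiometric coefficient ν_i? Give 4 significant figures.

Q₀ = 1489 vs Keq = 0.2767 ⇒ Q>K, reverse
Step 1:
                  X         G         D
  I         0.01975    0.7796     3.733
  C          0.7218     2.165    -1.444
  E          0.7416     2.945     2.289
  solve Keq expr → x = -0.7218; check Q = 0.2767
Then remove 0.2605 M of D.
Step 2:
                  X         G         D
  I          0.7416     2.945     2.029
  C        -0.03754   -0.1126   0.07508
  E           0.704     2.832     2.104
  solve Keq expr → x = 0.03754; check Q = 0.2767

x = 0.03754 M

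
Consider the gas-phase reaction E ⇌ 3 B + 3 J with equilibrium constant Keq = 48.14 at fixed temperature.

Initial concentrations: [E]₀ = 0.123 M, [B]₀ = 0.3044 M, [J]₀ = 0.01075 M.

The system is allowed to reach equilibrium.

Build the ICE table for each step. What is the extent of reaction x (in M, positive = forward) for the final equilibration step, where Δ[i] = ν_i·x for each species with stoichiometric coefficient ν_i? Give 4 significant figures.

Q₀ = 2.8487e-07 vs Keq = 48.14 ⇒ Q<K, forward
Step 1:
                  E         B         J
  I           0.123    0.3044   0.01075
  C         -0.1227     0.368     0.368
  E       3.4299e-04    0.6724    0.3787
  solve Keq expr → x = 0.1227; check Q = 48.14

x = 0.1227 M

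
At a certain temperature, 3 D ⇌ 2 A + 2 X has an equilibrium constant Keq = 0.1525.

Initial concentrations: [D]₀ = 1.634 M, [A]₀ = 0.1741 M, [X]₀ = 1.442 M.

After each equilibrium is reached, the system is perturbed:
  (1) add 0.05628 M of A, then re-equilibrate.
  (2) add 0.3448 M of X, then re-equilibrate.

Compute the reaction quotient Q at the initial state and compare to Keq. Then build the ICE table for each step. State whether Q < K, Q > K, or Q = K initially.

Q₀ = 0.01445 vs Keq = 0.1525 ⇒ Q<K, forward
Step 1:
                    D           A           X
  I             1.634      0.1741       1.442
  C           -0.2938      0.1958      0.1958
  E              1.34      0.3699       1.638
  solve Keq expr → x = 0.09792; check Q = 0.1525
Then add 0.05628 M of A.
Step 2:
                    D           A           X
  I              1.34      0.4262       1.638
  C           0.04519    -0.03013    -0.03013
  E             1.385      0.3961       1.608
  solve Keq expr → x = -0.01506; check Q = 0.1525
Then add 0.3448 M of X.
Step 3:
                    D           A           X
  I             1.385      0.3961       1.953
  C           0.06109    -0.04073    -0.04073
  E             1.447      0.3554       1.912
  solve Keq expr → x = -0.02036; check Q = 0.1525

Q₀ = 0.01445; Q < K (proceeds forward)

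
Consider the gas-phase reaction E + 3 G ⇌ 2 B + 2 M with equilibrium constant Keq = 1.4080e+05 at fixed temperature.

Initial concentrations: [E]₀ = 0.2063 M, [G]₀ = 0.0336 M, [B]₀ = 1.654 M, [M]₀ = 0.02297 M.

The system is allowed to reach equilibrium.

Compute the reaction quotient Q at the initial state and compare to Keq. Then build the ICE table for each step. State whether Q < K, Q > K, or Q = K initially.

Q₀ = 184.4 vs Keq = 1.4080e+05 ⇒ Q<K, forward
Step 1:
                   E          G          B          M
  Initial     0.2063     0.0336      1.654    0.02297
  Change   -0.009336   -0.02801    0.01867    0.01867
  Equil        0.197   0.005593      1.673    0.04164
  solve Keq expr → x = 0.009336; check Q = 1.4080e+05

Q₀ = 184.4; Q < K (proceeds forward)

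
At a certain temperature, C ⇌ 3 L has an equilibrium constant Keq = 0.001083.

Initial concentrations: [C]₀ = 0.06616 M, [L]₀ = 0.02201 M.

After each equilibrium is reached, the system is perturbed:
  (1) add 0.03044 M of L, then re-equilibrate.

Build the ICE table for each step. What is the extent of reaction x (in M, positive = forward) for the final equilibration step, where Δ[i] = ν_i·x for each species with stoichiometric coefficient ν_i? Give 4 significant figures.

x = -0.009476 M

Q₀ = 1.6116e-04 vs Keq = 0.001083 ⇒ Q<K, forward
Step 1:
                  C         L
  Initial   0.06616   0.02201
  Change  -0.006071   0.01821
  Equil     0.06009   0.04022
  solve Keq expr → x = 0.006071; check Q = 0.001083
Then add 0.03044 M of L.
Step 2:
                  C         L
  Initial   0.06009   0.07066
  Change   0.009476  -0.02843
  Equil     0.06956   0.04224
  solve Keq expr → x = -0.009476; check Q = 0.001083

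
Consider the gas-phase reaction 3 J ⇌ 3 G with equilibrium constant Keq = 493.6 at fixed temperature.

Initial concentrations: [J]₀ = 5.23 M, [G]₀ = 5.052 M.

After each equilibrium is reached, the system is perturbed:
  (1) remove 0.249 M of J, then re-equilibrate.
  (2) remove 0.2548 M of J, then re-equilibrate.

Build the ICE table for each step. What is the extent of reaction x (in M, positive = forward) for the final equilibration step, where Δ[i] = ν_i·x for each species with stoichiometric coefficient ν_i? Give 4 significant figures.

Q₀ = 0.9013 vs Keq = 493.6 ⇒ Q<K, forward
Step 1:
                   J          G
  init          5.23      5.052
  Δ           -4.075      4.075
  eq           1.155      9.127
  solve Keq expr → x = 1.358; check Q = 493.6
Then remove 0.249 M of J.
Step 2:
                   J          G
  init        0.9059      9.127
  Δ            0.221     -0.221
  eq           1.127      8.906
  solve Keq expr → x = -0.07368; check Q = 493.6
Then remove 0.2548 M of J.
Step 3:
                   J          G
  init        0.8721      8.906
  Δ           0.2262    -0.2262
  eq           1.098       8.68
  solve Keq expr → x = -0.07539; check Q = 493.6

x = -0.07539 M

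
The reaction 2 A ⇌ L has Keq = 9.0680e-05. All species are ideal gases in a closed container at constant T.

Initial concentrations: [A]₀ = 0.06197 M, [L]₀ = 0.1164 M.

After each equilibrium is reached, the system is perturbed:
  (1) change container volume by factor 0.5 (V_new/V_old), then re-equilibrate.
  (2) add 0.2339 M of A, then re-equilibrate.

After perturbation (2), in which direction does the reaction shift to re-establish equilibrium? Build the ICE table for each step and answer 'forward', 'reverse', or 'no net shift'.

Q₀ = 30.31 vs Keq = 9.0680e-05 ⇒ Q>K, reverse
Step 1:
                   A          L
  init       0.06197     0.1164
  Δ           0.2328    -0.1164
  eq          0.2948 7.8783e-06
  solve Keq expr → x = -0.1164; check Q = 9.0680e-05
Then change container volume by factor 0.5 (V_new/V_old).
Step 2:
                   A          L
  init        0.5895 1.5757e-05
  Δ       -3.1506e-05 1.5753e-05
  eq          0.5895 3.1510e-05
  solve Keq expr → x = 1.5753e-05; check Q = 9.0680e-05
Then add 0.2339 M of A.
Step 3:
                   A          L
  init        0.8234 3.1510e-05
  Δ       -5.9916e-05 2.9958e-05
  eq          0.8233 6.1468e-05
  solve Keq expr → x = 2.9958e-05; check Q = 9.0680e-05

Direction: forward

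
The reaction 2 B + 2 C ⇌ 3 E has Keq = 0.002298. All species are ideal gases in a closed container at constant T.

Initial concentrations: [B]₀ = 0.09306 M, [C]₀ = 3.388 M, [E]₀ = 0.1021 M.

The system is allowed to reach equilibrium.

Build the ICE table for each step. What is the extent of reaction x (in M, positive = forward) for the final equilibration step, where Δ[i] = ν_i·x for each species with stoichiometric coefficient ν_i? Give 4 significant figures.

Q₀ = 0.01071 vs Keq = 0.002298 ⇒ Q>K, reverse
Step 1:
                  B         C         E
  init      0.09306     3.388    0.1021
  Δ         0.02116   0.02116  -0.03173
  eq         0.1142     3.409   0.07037
  solve Keq expr → x = -0.01058; check Q = 0.002298

x = -0.01058 M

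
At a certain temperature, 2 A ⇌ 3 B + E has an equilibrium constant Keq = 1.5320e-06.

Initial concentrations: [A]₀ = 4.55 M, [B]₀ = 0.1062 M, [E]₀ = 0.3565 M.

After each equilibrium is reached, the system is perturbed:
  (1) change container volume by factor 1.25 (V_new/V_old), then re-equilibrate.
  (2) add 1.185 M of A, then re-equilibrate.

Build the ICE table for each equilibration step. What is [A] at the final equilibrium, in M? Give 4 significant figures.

[A]_eq = 4.848 M

Q₀ = 2.0626e-05 vs Keq = 1.5320e-06 ⇒ Q>K, reverse
Step 1:
                   A          B          E
  I             4.55     0.1062     0.3565
  C          0.04028   -0.06042   -0.02014
  E             4.59    0.04578     0.3364
  solve Keq expr → x = -0.02014; check Q = 1.5320e-06
Then change container volume by factor 1.25 (V_new/V_old).
Step 2:
                   A          B          E
  I            3.672    0.03663     0.2691
  C         -0.00383   0.005745   0.001915
  E            3.668    0.04237      0.271
  solve Keq expr → x = 0.001915; check Q = 1.5320e-06
Then add 1.185 M of A.
Step 3:
                   A          B          E
  I            4.853    0.04237      0.271
  C        -0.005652   0.008477   0.002826
  E            4.848    0.05085     0.2738
  solve Keq expr → x = 0.002826; check Q = 1.5320e-06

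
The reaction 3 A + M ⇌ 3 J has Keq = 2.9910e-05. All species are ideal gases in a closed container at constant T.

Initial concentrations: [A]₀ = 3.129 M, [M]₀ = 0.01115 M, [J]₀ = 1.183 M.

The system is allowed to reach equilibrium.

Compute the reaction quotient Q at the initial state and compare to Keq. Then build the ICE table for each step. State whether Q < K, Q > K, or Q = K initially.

Q₀ = 4.847 vs Keq = 2.9910e-05 ⇒ Q>K, reverse
Step 1:
                   A          M          J
  init         3.129    0.01115      1.183
  Δ            1.089     0.3629     -1.089
  eq           4.218      0.374    0.09433
  solve Keq expr → x = -0.3629; check Q = 2.9910e-05

Q₀ = 4.847; Q > K (proceeds reverse)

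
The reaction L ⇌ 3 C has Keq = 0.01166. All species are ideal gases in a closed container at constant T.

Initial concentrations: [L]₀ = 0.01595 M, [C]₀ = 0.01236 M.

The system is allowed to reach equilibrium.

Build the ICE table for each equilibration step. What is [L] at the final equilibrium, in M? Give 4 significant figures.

[L]_eq = 0.006191 M

Q₀ = 1.1838e-04 vs Keq = 0.01166 ⇒ Q<K, forward
Step 1:
                    L           C
  I           0.01595     0.01236
  C         -0.009759     0.02928
  E          0.006191     0.04164
  solve Keq expr → x = 0.009759; check Q = 0.01166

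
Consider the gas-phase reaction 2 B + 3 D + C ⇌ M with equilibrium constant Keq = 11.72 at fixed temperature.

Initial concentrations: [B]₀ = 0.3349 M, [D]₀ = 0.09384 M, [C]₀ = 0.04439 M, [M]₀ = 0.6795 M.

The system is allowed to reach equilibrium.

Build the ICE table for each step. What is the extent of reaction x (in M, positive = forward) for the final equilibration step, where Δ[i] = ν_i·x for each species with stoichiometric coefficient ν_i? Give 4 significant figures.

x = -0.197 M

Q₀ = 1.6516e+05 vs Keq = 11.72 ⇒ Q>K, reverse
Step 1:
                   B          D          C          M
  I           0.3349    0.09384    0.04439     0.6795
  C            0.394     0.5909      0.197     -0.197
  E           0.7289     0.6848     0.2414     0.4825
  solve Keq expr → x = -0.197; check Q = 11.72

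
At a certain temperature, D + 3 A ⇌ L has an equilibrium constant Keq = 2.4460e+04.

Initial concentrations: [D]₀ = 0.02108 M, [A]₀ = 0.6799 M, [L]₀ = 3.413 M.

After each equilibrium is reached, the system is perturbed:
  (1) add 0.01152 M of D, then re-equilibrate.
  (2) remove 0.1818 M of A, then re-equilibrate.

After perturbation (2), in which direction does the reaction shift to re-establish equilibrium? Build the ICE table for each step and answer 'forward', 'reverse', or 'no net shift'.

Direction: reverse

Q₀ = 515.1 vs Keq = 2.4460e+04 ⇒ Q<K, forward
Step 1:
                   D          A          L
  I          0.02108     0.6799      3.413
  C         -0.02049   -0.06146    0.02049
  E       5.9345e-04     0.6184      3.433
  solve Keq expr → x = 0.02049; check Q = 2.4460e+04
Then add 0.01152 M of D.
Step 2:
                   D          A          L
  I          0.01211     0.6184      3.433
  C         -0.01141   -0.03422    0.01141
  E       7.0631e-04     0.5842      3.445
  solve Keq expr → x = 0.01141; check Q = 2.4460e+04
Then remove 0.1818 M of A.
Step 3:
                   D          A          L
  I       7.0631e-04     0.4024      3.445
  C         0.001388   0.004165  -0.001388
  E         0.002095     0.4066      3.444
  solve Keq expr → x = -0.001388; check Q = 2.4460e+04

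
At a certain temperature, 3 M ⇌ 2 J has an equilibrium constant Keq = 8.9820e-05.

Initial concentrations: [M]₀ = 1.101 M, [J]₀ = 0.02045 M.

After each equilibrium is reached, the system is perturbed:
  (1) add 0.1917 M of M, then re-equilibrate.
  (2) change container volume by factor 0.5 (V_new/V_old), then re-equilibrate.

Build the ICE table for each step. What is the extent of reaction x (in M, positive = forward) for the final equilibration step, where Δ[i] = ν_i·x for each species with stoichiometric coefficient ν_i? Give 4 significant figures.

Q₀ = 3.1335e-04 vs Keq = 8.9820e-05 ⇒ Q>K, reverse
Step 1:
                    M           J
  Initial       1.101     0.02045
  Change      0.01394   -0.009293
  Equil         1.115     0.01116
  solve Keq expr → x = -0.004646; check Q = 8.9820e-05
Then add 0.1917 M of M.
Step 2:
                    M           J
  Initial       1.307     0.01116
  Change     -0.00439    0.002927
  Equil         1.302     0.01408
  solve Keq expr → x = 0.001463; check Q = 8.9820e-05
Then change container volume by factor 0.5 (V_new/V_old).
Step 3:
                    M           J
  Initial       2.604     0.02817
  Change     -0.01692     0.01128
  Equil         2.588     0.03945
  solve Keq expr → x = 0.00564; check Q = 8.9820e-05

x = 0.00564 M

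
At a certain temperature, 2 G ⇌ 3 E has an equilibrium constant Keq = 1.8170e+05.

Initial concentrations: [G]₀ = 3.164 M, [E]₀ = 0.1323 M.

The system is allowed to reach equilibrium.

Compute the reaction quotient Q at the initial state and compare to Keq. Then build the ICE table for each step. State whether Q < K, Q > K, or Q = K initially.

Q₀ = 2.3132e-04 vs Keq = 1.8170e+05 ⇒ Q<K, forward
Step 1:
                  G         E
  Initial     3.164    0.1323
  Change     -3.139     4.709
  Equil     0.02499     4.841
  solve Keq expr → x = 1.57; check Q = 1.8170e+05

Q₀ = 2.3132e-04; Q < K (proceeds forward)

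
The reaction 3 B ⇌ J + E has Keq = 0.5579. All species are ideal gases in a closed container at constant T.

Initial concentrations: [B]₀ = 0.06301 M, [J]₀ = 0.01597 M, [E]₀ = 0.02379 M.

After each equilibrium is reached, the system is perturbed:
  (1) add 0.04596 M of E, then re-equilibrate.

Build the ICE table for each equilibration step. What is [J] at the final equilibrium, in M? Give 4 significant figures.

Q₀ = 1.519 vs Keq = 0.5579 ⇒ Q>K, reverse
Step 1:
                   B          J          E
  Initial    0.06301    0.01597    0.02379
  Change     0.01207  -0.004024  -0.004024
  Equil      0.07508    0.01195    0.01977
  solve Keq expr → x = -0.004024; check Q = 0.5579
Then add 0.04596 M of E.
Step 2:
                   B          J          E
  Initial    0.07508    0.01195    0.06573
  Change     0.01539  -0.005129  -0.005129
  Equil      0.09047   0.006817     0.0606
  solve Keq expr → x = -0.005129; check Q = 0.5579

[J]_eq = 0.006817 M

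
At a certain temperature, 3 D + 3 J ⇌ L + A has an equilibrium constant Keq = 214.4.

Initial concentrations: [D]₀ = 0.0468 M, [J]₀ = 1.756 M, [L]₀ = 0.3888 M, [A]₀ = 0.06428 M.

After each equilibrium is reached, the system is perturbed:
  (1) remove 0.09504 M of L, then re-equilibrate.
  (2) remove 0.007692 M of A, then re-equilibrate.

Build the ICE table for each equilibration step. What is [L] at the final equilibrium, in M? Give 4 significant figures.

[L]_eq = 0.3008 M

Q₀ = 45.03 vs Keq = 214.4 ⇒ Q<K, forward
Step 1:
                  D         J         L         A
  Initial    0.0468     1.756    0.3888   0.06428
  Change   -0.01772  -0.01772  0.005906  0.005906
  Equil     0.02908     1.738    0.3947   0.07019
  solve Keq expr → x = 0.005906; check Q = 214.4
Then remove 0.09504 M of L.
Step 2:
                  D         J         L         A
  Initial   0.02908     1.738    0.2997   0.07019
  Change  -0.002391 -0.002391 7.9708e-04 7.9708e-04
  Equil     0.02669     1.736    0.3005   0.07098
  solve Keq expr → x = 7.9708e-04; check Q = 214.4
Then remove 0.007692 M of A.
Step 3:
                  D         J         L         A
  Initial   0.02669     1.736    0.3005   0.06329
  Change  -9.3629e-04 -9.3629e-04 3.1210e-04 3.1210e-04
  Equil     0.02576     1.735    0.3008    0.0636
  solve Keq expr → x = 3.1210e-04; check Q = 214.4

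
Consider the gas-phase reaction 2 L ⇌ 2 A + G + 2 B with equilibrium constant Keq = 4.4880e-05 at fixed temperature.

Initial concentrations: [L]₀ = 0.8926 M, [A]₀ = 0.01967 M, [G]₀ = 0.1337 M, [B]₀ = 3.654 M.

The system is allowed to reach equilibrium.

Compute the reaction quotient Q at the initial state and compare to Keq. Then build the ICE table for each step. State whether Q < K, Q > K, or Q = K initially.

Q₀ = 8.6689e-04 vs Keq = 4.4880e-05 ⇒ Q>K, reverse
Step 1:
                  L         A         G         B
  init       0.8926   0.01967    0.1337     3.654
  Δ         0.01497  -0.01497 -0.007484  -0.01497
  eq         0.9076  0.004703    0.1262     3.639
  solve Keq expr → x = -0.007484; check Q = 4.4880e-05

Q₀ = 8.6689e-04; Q > K (proceeds reverse)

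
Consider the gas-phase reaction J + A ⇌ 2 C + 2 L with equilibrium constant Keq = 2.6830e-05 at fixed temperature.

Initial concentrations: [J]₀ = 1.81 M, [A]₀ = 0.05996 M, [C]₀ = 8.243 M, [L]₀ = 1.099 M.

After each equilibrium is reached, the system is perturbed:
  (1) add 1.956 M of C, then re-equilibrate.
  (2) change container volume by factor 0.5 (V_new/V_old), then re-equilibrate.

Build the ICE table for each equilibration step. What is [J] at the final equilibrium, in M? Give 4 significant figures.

Q₀ = 756.2 vs Keq = 2.6830e-05 ⇒ Q>K, reverse
Step 1:
                   J          A          C          L
  init          1.81    0.05996      8.243      1.099
  Δ           0.5491     0.5491     -1.098     -1.098
  eq           2.359      0.609      7.145 8.6897e-04
  solve Keq expr → x = -0.5491; check Q = 2.6830e-05
Then add 1.956 M of C.
Step 2:
                   J          A          C          L
  init         2.359      0.609      9.101 8.6897e-04
  Δ       9.3341e-05 9.3341e-05 -1.8668e-04 -1.8668e-04
  eq           2.359     0.6091      9.101 6.8229e-04
  solve Keq expr → x = -9.3341e-05; check Q = 2.6830e-05
Then change container volume by factor 0.5 (V_new/V_old).
Step 3:
                   J          A          C          L
  init         4.718      1.218       18.2   0.001365
  Δ       3.4107e-04 3.4107e-04 -6.8214e-04 -6.8214e-04
  eq           4.719      1.219       18.2 6.8243e-04
  solve Keq expr → x = -3.4107e-04; check Q = 2.6830e-05

[J]_eq = 4.719 M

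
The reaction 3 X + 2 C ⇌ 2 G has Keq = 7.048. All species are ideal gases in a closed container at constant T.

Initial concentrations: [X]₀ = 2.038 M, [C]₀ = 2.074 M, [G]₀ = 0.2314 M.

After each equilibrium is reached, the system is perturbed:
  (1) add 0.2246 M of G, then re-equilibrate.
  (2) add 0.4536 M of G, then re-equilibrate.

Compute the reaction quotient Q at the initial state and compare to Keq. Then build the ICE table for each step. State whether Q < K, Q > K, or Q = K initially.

Q₀ = 0.001471 vs Keq = 7.048 ⇒ Q<K, forward
Step 1:
                  X         C         G
  Initial     2.038     2.074    0.2314
  Change     -1.477   -0.9845    0.9845
  Equil      0.5612     1.089     1.216
  solve Keq expr → x = 0.4923; check Q = 7.048
Then add 0.2246 M of G.
Step 2:
                  X         C         G
  Initial    0.5612     1.089     1.441
  Change    0.04658   0.03105  -0.03105
  Equil      0.6078     1.121     1.409
  solve Keq expr → x = -0.01553; check Q = 7.048
Then add 0.4536 M of G.
Step 3:
                  X         C         G
  Initial    0.6078     1.121     1.863
  Change    0.08579   0.05719  -0.05719
  Equil      0.6936     1.178     1.806
  solve Keq expr → x = -0.0286; check Q = 7.048

Q₀ = 0.001471; Q < K (proceeds forward)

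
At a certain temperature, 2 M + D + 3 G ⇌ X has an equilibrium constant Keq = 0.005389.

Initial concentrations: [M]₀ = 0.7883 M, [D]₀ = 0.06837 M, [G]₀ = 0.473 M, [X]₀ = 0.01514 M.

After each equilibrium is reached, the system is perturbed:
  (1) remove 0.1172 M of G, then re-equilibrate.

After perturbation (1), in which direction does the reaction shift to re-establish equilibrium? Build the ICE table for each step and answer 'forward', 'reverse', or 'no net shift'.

Q₀ = 3.367 vs Keq = 0.005389 ⇒ Q>K, reverse
Step 1:
                   M          D          G          X
  init        0.7883    0.06837      0.473    0.01514
  Δ           0.0302     0.0151    0.04529    -0.0151
  eq          0.8185    0.08347     0.5183 4.1956e-05
  solve Keq expr → x = -0.0151; check Q = 0.005389
Then remove 0.1172 M of G.
Step 2:
                   M          D          G          X
  init        0.8185    0.08347     0.4011 4.1956e-05
  Δ       4.4988e-05 2.2494e-05 6.7481e-05 -2.2494e-05
  eq          0.8185    0.08349     0.4012 1.9462e-05
  solve Keq expr → x = -2.2494e-05; check Q = 0.005389

Direction: reverse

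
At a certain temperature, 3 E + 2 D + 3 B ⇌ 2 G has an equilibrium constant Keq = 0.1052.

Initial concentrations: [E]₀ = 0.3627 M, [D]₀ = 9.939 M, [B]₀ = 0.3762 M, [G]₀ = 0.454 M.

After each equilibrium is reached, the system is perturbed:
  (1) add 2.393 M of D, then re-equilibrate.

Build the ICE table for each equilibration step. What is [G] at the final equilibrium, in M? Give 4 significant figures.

Q₀ = 0.8213 vs Keq = 0.1052 ⇒ Q>K, reverse
Step 1:
                    E           D           B           G
  Initial      0.3627       9.939      0.3762       0.454
  Change       0.1177     0.07847      0.1177    -0.07847
  Equil        0.4804       10.02      0.4939      0.3755
  solve Keq expr → x = -0.03924; check Q = 0.1052
Then add 2.393 M of D.
Step 2:
                    E           D           B           G
  Initial      0.4804       12.41      0.4939      0.3755
  Change     -0.02638    -0.01758    -0.02638     0.01758
  Equil         0.454       12.39      0.4675      0.3931
  solve Keq expr → x = 0.008792; check Q = 0.1052

[G]_eq = 0.3931 M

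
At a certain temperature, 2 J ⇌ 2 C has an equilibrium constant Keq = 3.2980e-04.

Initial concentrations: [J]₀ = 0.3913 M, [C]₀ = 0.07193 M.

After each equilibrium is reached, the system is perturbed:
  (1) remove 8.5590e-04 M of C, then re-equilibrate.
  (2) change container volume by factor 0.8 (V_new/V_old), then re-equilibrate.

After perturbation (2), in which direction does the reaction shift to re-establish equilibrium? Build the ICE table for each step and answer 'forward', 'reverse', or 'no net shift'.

Q₀ = 0.03379 vs Keq = 3.2980e-04 ⇒ Q>K, reverse
Step 1:
                   J          C
  I           0.3913    0.07193
  C          0.06367   -0.06367
  E            0.455   0.008262
  solve Keq expr → x = -0.03183; check Q = 3.2980e-04
Then remove 8.5590e-04 M of C.
Step 2:
                   J          C
  I            0.455   0.007406
  C       -8.4063e-04 8.4063e-04
  E           0.4541   0.008247
  solve Keq expr → x = 4.2032e-04; check Q = 3.2980e-04
Then change container volume by factor 0.8 (V_new/V_old).
Step 3:
                   J          C
  I           0.5677    0.01031
  C                0          0
  E           0.5677    0.01031
  solve Keq expr → x = 0; check Q = 3.2980e-04

Direction: no net shift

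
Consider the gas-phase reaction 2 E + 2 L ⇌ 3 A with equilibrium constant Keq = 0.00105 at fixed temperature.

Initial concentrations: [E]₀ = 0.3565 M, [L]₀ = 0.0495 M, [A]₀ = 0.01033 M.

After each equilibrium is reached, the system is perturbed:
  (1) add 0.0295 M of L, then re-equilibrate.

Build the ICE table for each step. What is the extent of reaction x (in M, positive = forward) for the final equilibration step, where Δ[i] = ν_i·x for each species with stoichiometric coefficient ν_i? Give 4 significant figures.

x = 7.8312e-04 M

Q₀ = 0.00354 vs Keq = 0.00105 ⇒ Q>K, reverse
Step 1:
                   E          L          A
  I           0.3565     0.0495    0.01033
  C         0.002143   0.002143  -0.003215
  E           0.3586    0.05164   0.007115
  solve Keq expr → x = -0.001072; check Q = 0.00105
Then add 0.0295 M of L.
Step 2:
                   E          L          A
  I           0.3586    0.08114   0.007115
  C        -0.001566  -0.001566   0.002349
  E           0.3571    0.07958   0.009464
  solve Keq expr → x = 7.8312e-04; check Q = 0.00105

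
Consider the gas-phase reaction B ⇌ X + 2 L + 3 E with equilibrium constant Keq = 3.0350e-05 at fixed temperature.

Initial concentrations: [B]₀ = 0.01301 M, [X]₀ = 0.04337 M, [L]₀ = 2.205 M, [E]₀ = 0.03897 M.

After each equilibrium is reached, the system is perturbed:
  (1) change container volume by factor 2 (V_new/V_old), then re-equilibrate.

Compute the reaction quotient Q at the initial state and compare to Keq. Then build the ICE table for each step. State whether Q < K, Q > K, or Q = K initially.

Q₀ = 9.5923e-04; Q > K (proceeds reverse)

Q₀ = 9.5923e-04 vs Keq = 3.0350e-05 ⇒ Q>K, reverse
Step 1:
                  B         X         L         E
  Initial   0.01301   0.04337     2.205   0.03897
  Change   0.007829 -0.007829  -0.01566  -0.02349
  Equil     0.02084   0.03554     2.189   0.01548
  solve Keq expr → x = -0.007829; check Q = 3.0350e-05
Then change container volume by factor 2 (V_new/V_old).
Step 2:
                  B         X         L         E
  Initial   0.01042   0.01777     1.095  0.007742
  Change  -0.003933  0.003933  0.007866    0.0118
  Equil    0.006486    0.0217     1.103   0.01954
  solve Keq expr → x = 0.003933; check Q = 3.0350e-05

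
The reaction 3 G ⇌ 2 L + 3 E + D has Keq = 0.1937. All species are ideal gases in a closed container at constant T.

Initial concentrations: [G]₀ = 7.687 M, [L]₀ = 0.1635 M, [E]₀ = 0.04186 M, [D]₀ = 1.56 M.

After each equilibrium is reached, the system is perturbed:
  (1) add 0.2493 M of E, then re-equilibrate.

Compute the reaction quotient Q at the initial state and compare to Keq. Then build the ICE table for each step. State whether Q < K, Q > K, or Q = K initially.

Q₀ = 6.7342e-09 vs Keq = 0.1937 ⇒ Q<K, forward
Step 1:
                  G         L         E         D
  I           7.687    0.1635   0.04186      1.56
  C          -1.943     1.295     1.943    0.6476
  E           5.744     1.459     1.985     2.208
  solve Keq expr → x = 0.6476; check Q = 0.1937
Then add 0.2493 M of E.
Step 2:
                  G         L         E         D
  I           5.744     1.459     2.234     2.208
  C          0.1188  -0.07918   -0.1188  -0.03959
  E           5.863     1.379     2.115     2.168
  solve Keq expr → x = -0.03959; check Q = 0.1937

Q₀ = 6.7342e-09; Q < K (proceeds forward)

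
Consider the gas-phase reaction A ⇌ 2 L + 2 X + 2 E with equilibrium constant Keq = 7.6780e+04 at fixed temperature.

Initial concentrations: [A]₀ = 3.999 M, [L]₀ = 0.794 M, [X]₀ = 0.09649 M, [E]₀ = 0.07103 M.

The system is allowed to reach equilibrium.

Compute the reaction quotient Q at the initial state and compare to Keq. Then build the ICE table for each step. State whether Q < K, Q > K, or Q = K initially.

Q₀ = 7.4052e-06 vs Keq = 7.6780e+04 ⇒ Q<K, forward
Step 1:
                  A         L         X         E
  Initial     3.999     0.794   0.09649   0.07103
  Change     -3.066     6.132     6.132     6.132
  Equil      0.9328     6.926     6.229     6.203
  solve Keq expr → x = 3.066; check Q = 7.6780e+04

Q₀ = 7.4052e-06; Q < K (proceeds forward)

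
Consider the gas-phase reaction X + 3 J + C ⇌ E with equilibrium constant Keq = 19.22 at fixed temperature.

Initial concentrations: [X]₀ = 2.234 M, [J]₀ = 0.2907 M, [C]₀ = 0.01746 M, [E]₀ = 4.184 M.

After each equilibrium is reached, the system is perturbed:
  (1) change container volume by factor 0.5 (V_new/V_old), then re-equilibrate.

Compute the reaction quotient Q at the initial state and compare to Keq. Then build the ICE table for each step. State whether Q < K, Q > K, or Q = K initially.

Q₀ = 4366 vs Keq = 19.22 ⇒ Q>K, reverse
Step 1:
                   X          J          C          E
  init         2.234     0.2907    0.01746      4.184
  Δ           0.1641     0.4924     0.1641    -0.1641
  eq           2.398     0.7831     0.1816       4.02
  solve Keq expr → x = -0.1641; check Q = 19.22
Then change container volume by factor 0.5 (V_new/V_old).
Step 2:
                   X          J          C          E
  init         4.796      1.566     0.3632       8.04
  Δ          -0.2272    -0.6816    -0.2272     0.2272
  eq           4.569     0.8846      0.136      8.267
  solve Keq expr → x = 0.2272; check Q = 19.22

Q₀ = 4366; Q > K (proceeds reverse)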